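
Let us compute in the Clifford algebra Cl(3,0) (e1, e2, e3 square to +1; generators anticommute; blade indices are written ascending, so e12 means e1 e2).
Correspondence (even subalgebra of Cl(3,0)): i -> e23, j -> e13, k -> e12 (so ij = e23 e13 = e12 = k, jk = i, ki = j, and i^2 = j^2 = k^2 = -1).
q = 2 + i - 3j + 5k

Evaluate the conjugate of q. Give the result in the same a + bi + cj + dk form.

In blades: q = 2 + 5*e12 - 3*e13 + e23.
Quaternion conjugation is reversion on the even subalgebra: the scalar is fixed and every grade-2 blade flips sign, giving 2 - 5*e12 + 3*e13 - e23; translating back:
Answer: 2 - i + 3j - 5k


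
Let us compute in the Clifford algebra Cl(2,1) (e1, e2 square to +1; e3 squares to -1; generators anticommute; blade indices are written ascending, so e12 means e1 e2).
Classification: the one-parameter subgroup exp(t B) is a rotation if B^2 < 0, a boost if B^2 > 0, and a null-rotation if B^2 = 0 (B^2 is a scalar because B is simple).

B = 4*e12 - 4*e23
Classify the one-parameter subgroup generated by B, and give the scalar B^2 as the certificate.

B^2 term by term: the squares give (4)^2*(e12)^2 + (-4)^2*(e23)^2 = 16*(-1) + 16*(+1) = 0 (each basis 2-blade squares to minus the product of its generators' squares); cross terms between blades sharing an index anticommute and cancel. So B^2 = 0.
Answer: null-rotation, certificate B^2 = 0. Note: conjugating B changes its blade decomposition but never the scalar B^2 = 0, whose sign settles the classification.


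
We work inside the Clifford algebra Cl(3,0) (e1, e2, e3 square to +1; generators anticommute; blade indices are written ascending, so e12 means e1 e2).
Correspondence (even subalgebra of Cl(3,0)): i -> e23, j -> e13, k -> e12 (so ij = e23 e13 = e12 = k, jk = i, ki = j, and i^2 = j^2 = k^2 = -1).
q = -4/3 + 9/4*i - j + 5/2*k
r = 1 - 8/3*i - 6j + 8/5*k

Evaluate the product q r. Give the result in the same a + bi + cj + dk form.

In blades: q = -4/3 + 5/2*e12 - e13 + 9/4*e23, r = 1 + 8/5*e12 - 6*e13 - 8/3*e23.
Distribute q over r term by term (generator squares from the signature, products reordered to ascending indices): (-4/3)*r = -4/3 - 32/15*e12 + 8*e13 + 32/9*e23; (5/2*e12)*r = -4 + 5/2*e12 - 20/3*e13 + 15*e23; (-e13)*r = -6 - 8/3*e12 - e13 - 8/5*e23; (9/4*e23)*r = 6 - 27/2*e12 - 18/5*e13 + 9/4*e23.
Sum: -16/3 - 79/5*e12 - 49/15*e13 + 3457/180*e23; translating back through the correspondence:
Answer: -16/3 + 3457/180*i - 49/15*j - 79/5*k


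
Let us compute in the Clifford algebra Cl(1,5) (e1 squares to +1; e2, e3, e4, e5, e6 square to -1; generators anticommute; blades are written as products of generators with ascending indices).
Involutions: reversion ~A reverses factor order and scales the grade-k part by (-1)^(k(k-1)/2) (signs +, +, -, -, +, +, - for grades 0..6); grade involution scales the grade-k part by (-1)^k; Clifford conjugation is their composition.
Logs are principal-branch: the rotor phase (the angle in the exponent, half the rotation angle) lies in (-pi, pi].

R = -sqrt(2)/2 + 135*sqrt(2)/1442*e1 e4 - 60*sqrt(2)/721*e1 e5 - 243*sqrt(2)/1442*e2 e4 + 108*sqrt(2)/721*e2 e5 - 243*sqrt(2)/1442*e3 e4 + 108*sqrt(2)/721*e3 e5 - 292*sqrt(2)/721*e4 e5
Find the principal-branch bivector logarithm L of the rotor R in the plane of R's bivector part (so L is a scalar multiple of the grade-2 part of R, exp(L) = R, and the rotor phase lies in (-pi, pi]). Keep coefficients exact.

The scalar part of R is -sqrt(2)/2, which pins the rotor phase on the principal branch; dividing the bivector part by the sine of that phase recovers the unit plane, and L is the phase times that plane.
Concretely: cos(phase) = -sqrt(2)/2 gives phase = ±3*pi/4, and since phase/sin(phase) is even the sign is immaterial: L = (phase/sin(phase)) * <R>_2 = (3*sqrt(2)*pi/4) * <R>_2.
Answer: 405*pi/2884*e1 e4 - 90*pi/721*e1 e5 - 729*pi/2884*e2 e4 + 162*pi/721*e2 e5 - 729*pi/2884*e3 e4 + 162*pi/721*e3 e5 - 438*pi/721*e4 e5


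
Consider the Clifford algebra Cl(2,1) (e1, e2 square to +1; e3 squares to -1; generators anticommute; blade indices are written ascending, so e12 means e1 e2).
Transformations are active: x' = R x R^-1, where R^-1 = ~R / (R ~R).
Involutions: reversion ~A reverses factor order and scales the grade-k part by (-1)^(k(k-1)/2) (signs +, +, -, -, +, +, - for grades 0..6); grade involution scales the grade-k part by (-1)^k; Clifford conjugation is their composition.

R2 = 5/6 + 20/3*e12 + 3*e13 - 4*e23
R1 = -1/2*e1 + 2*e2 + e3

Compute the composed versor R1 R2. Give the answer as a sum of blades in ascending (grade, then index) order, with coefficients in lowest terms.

Distribute over the terms of R1 (each basis-blade product reordered to ascending indices, repeated generators contracted through their squares):
(-1/2*e1) R2 = -5/12*e1 - 10/3*e2 - 3/2*e3 + 2*e123
(2*e2) R2 = -40/3*e1 + 5/3*e2 - 8*e3 - 6*e123
(e3) R2 = 3*e1 - 4*e2 + 5/6*e3 + 20/3*e123
Summing the partial products and collecting blades:
Answer: -43/4*e1 - 17/3*e2 - 26/3*e3 + 8/3*e123


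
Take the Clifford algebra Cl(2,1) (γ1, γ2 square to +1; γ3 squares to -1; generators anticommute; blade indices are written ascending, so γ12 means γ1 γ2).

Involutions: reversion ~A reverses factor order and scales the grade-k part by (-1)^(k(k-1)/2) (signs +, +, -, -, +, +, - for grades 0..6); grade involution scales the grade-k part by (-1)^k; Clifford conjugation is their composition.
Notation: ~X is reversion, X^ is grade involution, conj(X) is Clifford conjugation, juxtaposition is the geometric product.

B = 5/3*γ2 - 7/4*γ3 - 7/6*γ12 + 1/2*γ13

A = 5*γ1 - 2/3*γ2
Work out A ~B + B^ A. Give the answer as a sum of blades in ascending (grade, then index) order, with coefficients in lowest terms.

first term: -10/9 + 7/9*γ1 + 35/6*γ2 - 5/2*γ3 + 25/3*γ12 - 35/4*γ13 + 7/6*γ23 - 1/3*γ123
second term: 10/9 + 7/9*γ1 + 35/6*γ2 - 5/2*γ3 + 25/3*γ12 - 35/4*γ13 + 7/6*γ23 + 1/3*γ123
Answer: 14/9*γ1 + 35/3*γ2 - 5*γ3 + 50/3*γ12 - 35/2*γ13 + 7/3*γ23


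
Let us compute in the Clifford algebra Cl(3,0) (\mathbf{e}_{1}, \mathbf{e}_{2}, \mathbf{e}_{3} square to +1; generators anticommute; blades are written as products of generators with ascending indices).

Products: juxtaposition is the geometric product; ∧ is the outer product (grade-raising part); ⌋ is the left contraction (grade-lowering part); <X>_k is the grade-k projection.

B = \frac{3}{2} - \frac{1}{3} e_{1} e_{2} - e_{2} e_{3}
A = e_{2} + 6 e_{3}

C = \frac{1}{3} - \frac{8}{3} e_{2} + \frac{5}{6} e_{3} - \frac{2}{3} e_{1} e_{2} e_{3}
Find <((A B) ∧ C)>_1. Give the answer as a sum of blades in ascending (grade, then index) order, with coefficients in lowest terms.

step 1: \frac{1}{3} e_{1} + \frac{15}{2} e_{2} + 8 e_{3} - 2 e_{1} e_{2} e_{3}
step 2: \frac{1}{9} e_{1} + \frac{5}{2} e_{2} + \frac{8}{3} e_{3} - \frac{8}{9} e_{1} e_{2} + \frac{5}{18} e_{1} e_{3} + \frac{331}{12} e_{2} e_{3} - \frac{2}{3} e_{1} e_{2} e_{3}
step 3: \frac{1}{9} e_{1} + \frac{5}{2} e_{2} + \frac{8}{3} e_{3}
Answer: \frac{1}{9} e_{1} + \frac{5}{2} e_{2} + \frac{8}{3} e_{3}


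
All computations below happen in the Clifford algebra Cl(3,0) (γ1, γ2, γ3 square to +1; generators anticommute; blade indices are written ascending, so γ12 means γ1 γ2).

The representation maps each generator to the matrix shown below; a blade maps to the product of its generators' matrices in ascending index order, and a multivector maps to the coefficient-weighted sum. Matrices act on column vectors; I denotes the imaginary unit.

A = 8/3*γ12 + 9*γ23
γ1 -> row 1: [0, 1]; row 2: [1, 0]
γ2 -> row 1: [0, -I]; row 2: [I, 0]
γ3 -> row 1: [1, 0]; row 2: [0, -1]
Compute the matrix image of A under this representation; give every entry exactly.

Bivector images (products of the table entries): rho(γ12) = rho(γ1)rho(γ2) = row 1: [I, 0]; row 2: [0, -I]; rho(γ23) = rho(γ2)rho(γ3) = row 1: [0, I]; row 2: [I, 0].
M = (8/3)*rho(γ12) + (9)*rho(γ23), summed entrywise:
Answer: row 1: [8*I/3, 9*I]; row 2: [9*I, -8*I/3]


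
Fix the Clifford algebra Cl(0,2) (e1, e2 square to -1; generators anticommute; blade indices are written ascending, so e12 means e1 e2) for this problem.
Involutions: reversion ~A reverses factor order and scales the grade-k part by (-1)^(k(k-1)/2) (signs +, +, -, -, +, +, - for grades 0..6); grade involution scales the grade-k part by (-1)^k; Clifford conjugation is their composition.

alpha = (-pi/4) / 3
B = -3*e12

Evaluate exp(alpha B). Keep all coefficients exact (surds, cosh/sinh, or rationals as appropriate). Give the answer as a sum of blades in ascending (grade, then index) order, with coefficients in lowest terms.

B^2 = (-3)^2*(e12)^2 = 9*(-1) = -9 (a basis 2-blade squares to minus the product of its generators' squares).
B^2 = -9 — circular case — the even/odd split gives cos and sin: l = 3, alpha*l = -pi/4, so exp(alpha B) = cos(-pi/4) + (sin(-pi/4)/3)*B = sqrt(2)/2 + (-sqrt(2)/6)*B.
Answer: sqrt(2)/2 + sqrt(2)/2*e12


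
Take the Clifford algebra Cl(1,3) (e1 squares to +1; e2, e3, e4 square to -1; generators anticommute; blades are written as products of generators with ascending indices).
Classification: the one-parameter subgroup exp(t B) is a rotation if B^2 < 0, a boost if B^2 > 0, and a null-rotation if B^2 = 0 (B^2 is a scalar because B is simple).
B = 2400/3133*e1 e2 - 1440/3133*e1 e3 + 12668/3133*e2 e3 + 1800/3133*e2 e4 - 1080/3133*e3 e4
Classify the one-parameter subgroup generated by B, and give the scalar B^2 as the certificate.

B^2 term by term: the squares give (2400/3133)^2*(e1 e2)^2 + (-1440/3133)^2*(e1 e3)^2 + (12668/3133)^2*(e2 e3)^2 + (1800/3133)^2*(e2 e4)^2 + (-1080/3133)^2*(e3 e4)^2 = 5760000/9815689*(+1) + 2073600/9815689*(+1) + 160478224/9815689*(-1) + 3240000/9815689*(-1) + 1166400/9815689*(-1) = -16 (each basis 2-blade squares to minus the product of its generators' squares); cross terms between blades sharing an index anticommute and cancel; the commuting (index-disjoint) pairs give grade-4 terms 2*c*c'*(blade product), which cancel blade by blade — e1 e2 e3 e4: -5184000/9815689 + 5184000/9815689 = 0 — confirming B is simple. So B^2 = -16.
Answer: rotation, certificate B^2 = -16. B^2 = -16 is basis-independent, so its sign is the whole story.


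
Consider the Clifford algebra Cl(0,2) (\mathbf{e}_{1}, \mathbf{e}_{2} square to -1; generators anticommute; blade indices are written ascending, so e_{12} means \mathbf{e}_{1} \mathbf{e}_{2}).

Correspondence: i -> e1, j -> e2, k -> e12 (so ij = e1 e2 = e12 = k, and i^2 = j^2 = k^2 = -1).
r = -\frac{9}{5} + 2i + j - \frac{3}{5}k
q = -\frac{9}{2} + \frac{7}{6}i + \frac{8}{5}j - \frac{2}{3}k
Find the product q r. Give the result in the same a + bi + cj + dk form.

In blades: q = -\frac{9}{2} + \frac{7}{6} e_{1} + \frac{8}{5} e_{2} - \frac{2}{3} e_{12}, r = -\frac{9}{5} + 2 e_{1} + e_{2} - \frac{3}{5} e_{12}.
Distribute q over r term by term (generator squares from the signature, products reordered to ascending indices): (-\frac{9}{2})*r = \frac{81}{10} - 9 e_{1} - \frac{9}{2} e_{2} + \frac{27}{10} e_{12}; (\frac{7}{6} e_{1})*r = -\frac{7}{3} - \frac{21}{10} e_{1} + \frac{7}{10} e_{2} + \frac{7}{6} e_{12}; (\frac{8}{5} e_{2})*r = -\frac{8}{5} - \frac{24}{25} e_{1} - \frac{72}{25} e_{2} - \frac{16}{5} e_{12}; (-\frac{2}{3} e_{12})*r = -\frac{2}{5} + \frac{2}{3} e_{1} - \frac{4}{3} e_{2} + \frac{6}{5} e_{12}.
Sum: \frac{113}{30} - \frac{1709}{150} e_{1} - \frac{601}{75} e_{2} + \frac{28}{15} e_{12}; translating back through the correspondence:
Answer: \frac{113}{30} - \frac{1709}{150}i - \frac{601}{75}j + \frac{28}{15}k


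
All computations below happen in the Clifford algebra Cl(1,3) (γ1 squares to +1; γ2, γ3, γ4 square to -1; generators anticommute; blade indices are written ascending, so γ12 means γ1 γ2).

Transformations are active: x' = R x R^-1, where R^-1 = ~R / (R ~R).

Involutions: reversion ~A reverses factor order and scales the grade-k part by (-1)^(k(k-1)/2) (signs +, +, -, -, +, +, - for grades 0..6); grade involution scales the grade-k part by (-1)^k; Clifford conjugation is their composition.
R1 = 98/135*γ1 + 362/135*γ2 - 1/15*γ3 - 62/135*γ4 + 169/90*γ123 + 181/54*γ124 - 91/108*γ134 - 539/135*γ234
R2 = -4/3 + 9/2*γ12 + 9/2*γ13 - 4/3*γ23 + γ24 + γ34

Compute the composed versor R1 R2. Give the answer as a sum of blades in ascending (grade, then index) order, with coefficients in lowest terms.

Distribute over the terms of R2 (each basis-blade product reordered to ascending indices, repeated generators contracted through their squares):
R1 (-4/3) = -392/405*γ1 - 1448/405*γ2 + 4/45*γ3 + 248/405*γ4 - 338/135*γ123 - 362/81*γ124 + 91/81*γ134 + 2156/405*γ234
R1 (9/2*γ12) = 181/15*γ1 + 49/15*γ2 + 169/20*γ3 + 181/12*γ4 - 3/10*γ123 - 31/15*γ124 - 539/30*γ134 - 91/24*γ234
R1 (9/2*γ13) = -3/10*γ1 - 169/20*γ2 + 49/15*γ3 - 91/24*γ4 - 181/15*γ123 + 539/30*γ124 - 31/15*γ134 - 181/12*γ234
R1 (-4/3*γ23) = 338/135*γ1 + 4/45*γ2 + 1448/405*γ3 - 2156/405*γ4 - 392/405*γ123 + 91/81*γ124 + 362/81*γ134 + 248/405*γ234
R1 (γ24) = -181/54*γ1 - 62/135*γ2 - 539/135*γ3 - 362/135*γ4 + 91/108*γ123 + 98/135*γ124 + 169/90*γ134 + 1/15*γ234
R1 (γ34) = 91/108*γ1 + 539/135*γ2 - 62/135*γ3 + 1/15*γ4 + 181/54*γ123 - 169/90*γ124 + 98/135*γ134 + 362/135*γ234
Summing the partial products and collecting blades:
Answer: 3497/324*γ1 - 8321/1620*γ2 + 3541/324*γ3 + 4283/1080*γ4 - 18863/1620*γ123 + 4618/405*γ124 - 1598/135*γ134 - 33019/3240*γ234


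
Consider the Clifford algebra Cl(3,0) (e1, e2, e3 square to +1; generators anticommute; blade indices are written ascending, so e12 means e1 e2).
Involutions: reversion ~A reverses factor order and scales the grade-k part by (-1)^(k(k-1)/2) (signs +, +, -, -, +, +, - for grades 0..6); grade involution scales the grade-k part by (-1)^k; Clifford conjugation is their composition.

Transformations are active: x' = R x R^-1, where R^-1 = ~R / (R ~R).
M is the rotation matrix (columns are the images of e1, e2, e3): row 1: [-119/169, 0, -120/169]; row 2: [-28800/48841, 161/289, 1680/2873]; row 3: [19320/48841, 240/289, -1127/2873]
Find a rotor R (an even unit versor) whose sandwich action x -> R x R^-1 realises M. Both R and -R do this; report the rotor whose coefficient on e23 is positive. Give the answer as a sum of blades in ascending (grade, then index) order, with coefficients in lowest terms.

Method: write R = a + b12*e12 + b13*e13 + b23*e23 with a^2 + b12^2 + b13^2 + b23^2 = 1 (so R^-1 = ~R). Expanding the columns R e_j ~R gives tr M = 4a^2 - 1 and, from the antisymmetric part, M21 - M12 = -4a*b12, M13 - M31 = 4a*b13, M32 - M23 = -4a*b23.
Here tr M = -26341/48841, so a^2 = (1 + tr M)/4 = 5625/48841 and a = ±75/221. Taking a = 75/221: M21 - M12 = -28800/48841, M13 - M31 = -54000/48841, M32 - M23 = 12000/48841, giving b12 = 96/221, b13 = -180/221, b23 = -40/221, i.e. R = 75/221 + 96/221*e12 - 180/221*e13 - 40/221*e23.
Its e23 coefficient is negative, so report the other preimage -R.
Answer: -75/221 - 96/221*e12 + 180/221*e13 + 40/221*e23. Recall the cover is two-to-one: with M of trace -26341/48841, both preimages act alike, and the stated e23 sign chooses the sheet.


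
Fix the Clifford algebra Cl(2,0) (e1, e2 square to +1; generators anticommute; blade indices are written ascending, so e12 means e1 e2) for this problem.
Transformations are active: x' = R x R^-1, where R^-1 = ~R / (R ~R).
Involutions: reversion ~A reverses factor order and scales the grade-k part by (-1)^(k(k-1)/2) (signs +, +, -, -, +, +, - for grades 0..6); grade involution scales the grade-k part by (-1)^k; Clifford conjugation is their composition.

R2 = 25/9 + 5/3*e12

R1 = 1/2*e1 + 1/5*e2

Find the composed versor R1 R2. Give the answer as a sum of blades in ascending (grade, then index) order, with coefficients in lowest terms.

Distribute over the terms of R1 (each basis-blade product reordered to ascending indices, repeated generators contracted through their squares):
(1/2*e1) R2 = 25/18*e1 + 5/6*e2
(1/5*e2) R2 = -1/3*e1 + 5/9*e2
Summing the partial products and collecting blades:
Answer: 19/18*e1 + 25/18*e2


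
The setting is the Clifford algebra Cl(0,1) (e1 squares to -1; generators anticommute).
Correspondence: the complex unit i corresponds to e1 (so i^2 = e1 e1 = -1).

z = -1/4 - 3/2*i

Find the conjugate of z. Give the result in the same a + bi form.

In blades: z = -1/4 - 3/2*e1.
Conjugation here is Clifford conjugation: the scalar is fixed and the grade-1 and grade-2 blades all flip sign, giving -1/4 + 3/2*e1; translating back:
Answer: -1/4 + 3/2*i


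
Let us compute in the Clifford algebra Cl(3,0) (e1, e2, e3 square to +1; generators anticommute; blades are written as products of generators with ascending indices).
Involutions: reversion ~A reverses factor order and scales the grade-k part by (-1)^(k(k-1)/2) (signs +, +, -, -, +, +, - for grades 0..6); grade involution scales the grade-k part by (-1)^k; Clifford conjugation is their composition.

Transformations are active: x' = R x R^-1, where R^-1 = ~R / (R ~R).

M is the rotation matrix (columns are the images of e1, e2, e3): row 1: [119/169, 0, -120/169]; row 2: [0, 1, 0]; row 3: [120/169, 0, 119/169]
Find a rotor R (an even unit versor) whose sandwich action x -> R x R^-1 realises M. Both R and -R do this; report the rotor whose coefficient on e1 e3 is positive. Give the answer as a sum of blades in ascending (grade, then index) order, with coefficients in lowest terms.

Method: write R = a + b12*e1 e2 + b13*e1 e3 + b23*e2 e3 with a^2 + b12^2 + b13^2 + b23^2 = 1 (so R^-1 = ~R). Expanding the columns R e_j ~R gives tr M = 4a^2 - 1 and, from the antisymmetric part, M21 - M12 = -4a*b12, M13 - M31 = 4a*b13, M32 - M23 = -4a*b23.
Here tr M = 407/169, so a^2 = (1 + tr M)/4 = 144/169 and a = ±12/13. Taking a = 12/13: M21 - M12 = 0, M13 - M31 = -240/169, M32 - M23 = 0, giving b12 = 0, b13 = -5/13, b23 = 0, i.e. R = 12/13 - 5/13*e1 e3.
Its e1 e3 coefficient is negative, so report the other preimage -R.
Answer: -12/13 + 5/13*e1 e3. Recall the cover is two-to-one: with M of trace 407/169, both preimages act alike, and the stated e1 e3 sign chooses the sheet.


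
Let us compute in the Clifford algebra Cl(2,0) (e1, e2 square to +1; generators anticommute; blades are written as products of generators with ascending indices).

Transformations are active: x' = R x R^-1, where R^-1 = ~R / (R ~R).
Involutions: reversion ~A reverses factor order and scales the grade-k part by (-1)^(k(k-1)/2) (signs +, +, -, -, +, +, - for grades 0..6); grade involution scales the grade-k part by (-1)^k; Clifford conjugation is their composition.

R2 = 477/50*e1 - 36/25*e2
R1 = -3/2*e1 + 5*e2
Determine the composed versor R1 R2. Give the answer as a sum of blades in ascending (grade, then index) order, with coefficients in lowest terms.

Distribute over the terms of R1 (each basis-blade product reordered to ascending indices, repeated generators contracted through their squares):
(-3/2*e1) R2 = -1431/100 + 54/25*e1 e2
(5*e2) R2 = -36/5 - 477/10*e1 e2
Summing the partial products and collecting blades:
Answer: -2151/100 - 2277/50*e1 e2


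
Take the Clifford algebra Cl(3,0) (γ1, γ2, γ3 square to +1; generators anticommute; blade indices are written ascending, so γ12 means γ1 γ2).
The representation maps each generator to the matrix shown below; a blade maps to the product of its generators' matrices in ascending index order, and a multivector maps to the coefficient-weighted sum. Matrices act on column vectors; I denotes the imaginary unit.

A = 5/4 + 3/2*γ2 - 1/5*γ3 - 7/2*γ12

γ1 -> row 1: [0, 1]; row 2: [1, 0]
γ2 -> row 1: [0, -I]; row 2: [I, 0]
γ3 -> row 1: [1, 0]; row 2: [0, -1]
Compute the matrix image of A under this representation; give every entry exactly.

Bivector images (products of the table entries): rho(γ12) = rho(γ1)rho(γ2) = row 1: [I, 0]; row 2: [0, -I].
M = (5/4)*1 + (3/2)*rho(γ2) + (-1/5)*rho(γ3) + (-7/2)*rho(γ12), summed entrywise (1 is the identity matrix):
Answer: row 1: [21/20 - 7*I/2, -3*I/2]; row 2: [3*I/2, 29/20 + 7*I/2]


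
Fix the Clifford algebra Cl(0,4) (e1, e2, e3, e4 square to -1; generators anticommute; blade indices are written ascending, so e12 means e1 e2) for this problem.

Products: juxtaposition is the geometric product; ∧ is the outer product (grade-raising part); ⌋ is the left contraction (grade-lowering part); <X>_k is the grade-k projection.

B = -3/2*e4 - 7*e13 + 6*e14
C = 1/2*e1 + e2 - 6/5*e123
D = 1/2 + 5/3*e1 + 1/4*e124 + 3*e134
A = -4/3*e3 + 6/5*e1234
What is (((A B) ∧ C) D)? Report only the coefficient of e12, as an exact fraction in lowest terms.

step 1: 28/3*e1 - 36/5*e23 - 42/5*e24 + 2*e34 + 9/5*e123 + 8*e134
step 2: 28/3*e12 - 18/5*e123 - 21/5*e124 + e134 + 2*e234 + 8*e1234
step 3: 39/20 - 76/9*e2 + 2*e3 - 7/3*e4 + 32/3*e12 - 1/2*e13 + 377/20*e23 - 19/5*e24 - 23/30*e34 - 9/5*e123 - 21/10*e124 + 1/2*e134 + 127/3*e234 + 2/3*e1234
Answer: 32/3


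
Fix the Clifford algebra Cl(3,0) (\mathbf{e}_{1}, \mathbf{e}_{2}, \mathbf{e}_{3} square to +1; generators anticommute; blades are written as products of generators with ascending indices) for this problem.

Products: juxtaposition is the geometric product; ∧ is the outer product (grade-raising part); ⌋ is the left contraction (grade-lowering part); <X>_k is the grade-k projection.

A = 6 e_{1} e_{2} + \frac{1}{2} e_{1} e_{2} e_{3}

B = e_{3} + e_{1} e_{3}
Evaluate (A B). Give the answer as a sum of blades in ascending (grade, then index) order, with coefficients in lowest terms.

step 1: \frac{1}{2} e_{2} + \frac{1}{2} e_{1} e_{2} - 6 e_{2} e_{3} + 6 e_{1} e_{2} e_{3}
Answer: \frac{1}{2} e_{2} + \frac{1}{2} e_{1} e_{2} - 6 e_{2} e_{3} + 6 e_{1} e_{2} e_{3}


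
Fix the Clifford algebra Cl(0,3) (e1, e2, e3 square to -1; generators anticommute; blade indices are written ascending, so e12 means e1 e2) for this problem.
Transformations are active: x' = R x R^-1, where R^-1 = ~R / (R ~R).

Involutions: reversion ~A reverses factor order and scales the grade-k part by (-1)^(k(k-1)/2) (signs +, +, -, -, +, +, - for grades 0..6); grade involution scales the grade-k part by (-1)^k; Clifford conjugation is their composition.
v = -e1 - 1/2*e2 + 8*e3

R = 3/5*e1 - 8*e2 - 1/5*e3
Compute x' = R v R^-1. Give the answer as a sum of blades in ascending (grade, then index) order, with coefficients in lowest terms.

~R = 3/5*e1 - 8*e2 - 1/5*e3, and R ~R = -322/5, so R^-1 = ~R / (-322/5).
R v = -9/5 - 83/10*e12 + 23/5*e13 - 641/10*e23
Answer: 832/805*e1 + 17/322*e2 - 6449/805*e3


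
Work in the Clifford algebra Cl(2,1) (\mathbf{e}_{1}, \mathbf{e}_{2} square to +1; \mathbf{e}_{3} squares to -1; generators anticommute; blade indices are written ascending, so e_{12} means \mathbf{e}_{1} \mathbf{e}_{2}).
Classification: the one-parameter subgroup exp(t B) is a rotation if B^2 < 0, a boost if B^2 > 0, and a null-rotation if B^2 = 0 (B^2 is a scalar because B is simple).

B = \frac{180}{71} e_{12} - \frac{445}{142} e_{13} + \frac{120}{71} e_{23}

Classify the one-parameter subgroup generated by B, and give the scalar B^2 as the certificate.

B^2 term by term: the squares give (\frac{180}{71})^2*(e_{12})^2 + (-\frac{445}{142})^2*(e_{13})^2 + (\frac{120}{71})^2*(e_{23})^2 = \frac{32400}{5041}*(-1) + \frac{198025}{20164}*(+1) + \frac{14400}{5041}*(+1) = \frac{25}{4} (each basis 2-blade squares to minus the product of its generators' squares); cross terms between blades sharing an index anticommute and cancel. So B^2 = \frac{25}{4}.
Answer: boost, certificate B^2 = \frac{25}{4}. The scalar \frac{25}{4} is the complete invariant here: its sign names the subgroup type.


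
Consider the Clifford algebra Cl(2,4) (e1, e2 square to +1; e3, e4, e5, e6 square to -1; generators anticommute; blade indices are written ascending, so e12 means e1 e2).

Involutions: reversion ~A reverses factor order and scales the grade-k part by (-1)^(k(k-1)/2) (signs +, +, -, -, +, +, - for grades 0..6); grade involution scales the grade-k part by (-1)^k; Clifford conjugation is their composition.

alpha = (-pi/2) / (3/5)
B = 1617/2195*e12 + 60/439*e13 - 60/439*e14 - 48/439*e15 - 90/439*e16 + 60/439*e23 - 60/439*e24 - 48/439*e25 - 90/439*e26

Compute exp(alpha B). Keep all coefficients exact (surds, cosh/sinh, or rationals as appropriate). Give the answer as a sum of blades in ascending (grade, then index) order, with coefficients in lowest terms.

B^2 term by term: the squares give (1617/2195)^2*(e12)^2 + (60/439)^2*(e13)^2 + (-60/439)^2*(e14)^2 + (-48/439)^2*(e15)^2 + (-90/439)^2*(e16)^2 + (60/439)^2*(e23)^2 + (-60/439)^2*(e24)^2 + (-48/439)^2*(e25)^2 + (-90/439)^2*(e26)^2 = 2614689/4818025*(-1) + 3600/192721*(+1) + 3600/192721*(+1) + 2304/192721*(+1) + 8100/192721*(+1) + 3600/192721*(+1) + 3600/192721*(+1) + 2304/192721*(+1) + 8100/192721*(+1) = -9/25 (each basis 2-blade squares to minus the product of its generators' squares); cross terms between blades sharing an index anticommute and cancel; the commuting (index-disjoint) pairs give grade-4 terms 2*c*c'*(blade product), which cancel blade by blade — e1234: 7200/192721 - 7200/192721 = 0; e1235: 5760/192721 - 5760/192721 = 0; e1236: 10800/192721 - 10800/192721 = 0; e1245: -5760/192721 + 5760/192721 = 0; e1246: -10800/192721 + 10800/192721 = 0; e1256: -8640/192721 + 8640/192721 = 0 — confirming B is simple. So B^2 = -9/25.
B^2 = -9/25 — the series telescopes trigonometrically here: l = 3/5, alpha*l = -pi/2, so exp(alpha B) = cos(-pi/2) + (sin(-pi/2)/(3/5))*B = 0 + (-5/3)*B.
Answer: -539/439*e12 - 100/439*e13 + 100/439*e14 + 80/439*e15 + 150/439*e16 - 100/439*e23 + 100/439*e24 + 80/439*e25 + 150/439*e26


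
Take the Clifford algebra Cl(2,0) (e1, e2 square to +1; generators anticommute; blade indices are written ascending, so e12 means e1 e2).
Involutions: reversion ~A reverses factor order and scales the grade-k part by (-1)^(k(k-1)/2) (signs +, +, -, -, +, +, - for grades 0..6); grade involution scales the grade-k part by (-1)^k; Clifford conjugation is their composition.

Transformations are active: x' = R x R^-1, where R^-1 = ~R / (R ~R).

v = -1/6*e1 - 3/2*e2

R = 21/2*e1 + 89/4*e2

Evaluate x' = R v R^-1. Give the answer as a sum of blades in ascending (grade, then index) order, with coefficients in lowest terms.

~R = 21/2*e1 + 89/4*e2, and R ~R = 9685/16, so R^-1 = ~R / (9685/16).
R v = -281/8 - 289/24*e12
Answer: -61127/58110*e1 - 20963/19370*e2


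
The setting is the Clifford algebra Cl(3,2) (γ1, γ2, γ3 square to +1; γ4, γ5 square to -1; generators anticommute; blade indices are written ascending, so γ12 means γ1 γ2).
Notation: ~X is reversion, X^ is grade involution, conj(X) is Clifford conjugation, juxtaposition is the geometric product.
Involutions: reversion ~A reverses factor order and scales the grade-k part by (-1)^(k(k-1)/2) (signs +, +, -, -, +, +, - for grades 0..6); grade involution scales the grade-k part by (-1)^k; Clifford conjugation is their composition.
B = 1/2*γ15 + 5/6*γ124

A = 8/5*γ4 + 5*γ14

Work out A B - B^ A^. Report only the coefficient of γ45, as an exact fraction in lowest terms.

first term: -25/6*γ2 - 4/3*γ12 - 5/2*γ45 - 4/5*γ145
second term: 25/6*γ2 - 4/3*γ12 + 5/2*γ45 + 4/5*γ145
Answer: -5


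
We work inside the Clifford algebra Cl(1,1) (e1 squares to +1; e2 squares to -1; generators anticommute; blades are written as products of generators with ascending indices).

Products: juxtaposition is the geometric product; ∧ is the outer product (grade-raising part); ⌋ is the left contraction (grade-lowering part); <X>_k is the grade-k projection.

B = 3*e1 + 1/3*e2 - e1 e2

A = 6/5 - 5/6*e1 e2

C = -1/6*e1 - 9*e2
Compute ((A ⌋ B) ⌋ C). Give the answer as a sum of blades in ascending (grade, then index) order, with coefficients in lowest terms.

step 1: 5/6 + 18/5*e1 + 2/5*e2 - 6/5*e1 e2
step 2: 3 - 5/36*e1 - 15/2*e2
Answer: 3 - 5/36*e1 - 15/2*e2


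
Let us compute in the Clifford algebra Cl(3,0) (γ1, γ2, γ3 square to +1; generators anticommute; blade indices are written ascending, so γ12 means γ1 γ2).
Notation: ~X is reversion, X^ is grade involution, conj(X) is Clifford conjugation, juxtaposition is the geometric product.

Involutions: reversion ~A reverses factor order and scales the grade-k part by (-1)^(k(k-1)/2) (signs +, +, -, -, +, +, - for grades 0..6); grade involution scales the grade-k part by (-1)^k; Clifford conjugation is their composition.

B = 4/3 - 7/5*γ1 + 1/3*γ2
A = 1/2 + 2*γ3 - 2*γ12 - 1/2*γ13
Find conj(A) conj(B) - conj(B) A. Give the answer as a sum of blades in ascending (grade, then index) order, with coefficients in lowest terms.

first term: 2/3 + 1/30*γ1 - 89/30*γ2 - 101/30*γ3 + 8/3*γ12 + 52/15*γ13 - 2/3*γ23 + 1/6*γ123
second term: 2/3 + 1/30*γ1 - 89/30*γ2 + 59/30*γ3 - 8/3*γ12 + 32/15*γ13 - 2/3*γ23 - 1/6*γ123
Answer: -16/3*γ3 + 16/3*γ12 + 4/3*γ13 + 1/3*γ123


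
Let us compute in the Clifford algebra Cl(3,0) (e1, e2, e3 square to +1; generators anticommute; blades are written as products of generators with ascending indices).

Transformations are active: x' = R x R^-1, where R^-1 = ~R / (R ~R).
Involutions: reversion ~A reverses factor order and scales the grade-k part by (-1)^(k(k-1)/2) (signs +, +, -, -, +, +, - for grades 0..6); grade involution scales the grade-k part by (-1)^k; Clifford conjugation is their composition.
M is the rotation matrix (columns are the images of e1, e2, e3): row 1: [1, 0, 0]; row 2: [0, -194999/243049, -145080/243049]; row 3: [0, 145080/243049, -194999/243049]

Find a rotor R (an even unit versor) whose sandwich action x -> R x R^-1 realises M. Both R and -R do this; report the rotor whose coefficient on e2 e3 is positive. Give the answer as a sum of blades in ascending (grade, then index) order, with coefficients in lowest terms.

Method: write R = a + b12*e1 e2 + b13*e1 e3 + b23*e2 e3 with a^2 + b12^2 + b13^2 + b23^2 = 1 (so R^-1 = ~R). Expanding the columns R e_j ~R gives tr M = 4a^2 - 1 and, from the antisymmetric part, M21 - M12 = -4a*b12, M13 - M31 = 4a*b13, M32 - M23 = -4a*b23.
Here tr M = -146949/243049, so a^2 = (1 + tr M)/4 = 24025/243049 and a = ±155/493. Taking a = 155/493: M21 - M12 = 0, M13 - M31 = 0, M32 - M23 = 290160/243049, giving b12 = 0, b13 = 0, b23 = -468/493, i.e. R = 155/493 - 468/493*e2 e3.
Its e2 e3 coefficient is negative, so report the other preimage -R.
Answer: -155/493 + 468/493*e2 e3. Key observation: the double cover Spin(3) -> SO(3) sends R and -R to the same matrix (trace -146949/243049 here), so the stated sign of the e2 e3 coefficient is what selects one sheet.


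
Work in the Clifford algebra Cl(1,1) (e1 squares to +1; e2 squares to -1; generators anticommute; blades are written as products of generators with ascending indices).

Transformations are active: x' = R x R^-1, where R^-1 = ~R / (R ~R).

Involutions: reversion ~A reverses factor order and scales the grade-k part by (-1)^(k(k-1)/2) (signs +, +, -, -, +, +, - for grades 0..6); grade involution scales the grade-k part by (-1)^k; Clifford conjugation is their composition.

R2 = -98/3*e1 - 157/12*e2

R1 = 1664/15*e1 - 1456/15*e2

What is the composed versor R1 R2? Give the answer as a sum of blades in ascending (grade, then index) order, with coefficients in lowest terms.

Distribute over the terms of R1 (each basis-blade product reordered to ascending indices, repeated generators contracted through their squares):
(1664/15*e1) R2 = -163072/45 - 65312/45*e1 e2
(-1456/15*e2) R2 = -57148/45 - 142688/45*e1 e2
Summing the partial products and collecting blades:
Answer: -44044/9 - 41600/9*e1 e2


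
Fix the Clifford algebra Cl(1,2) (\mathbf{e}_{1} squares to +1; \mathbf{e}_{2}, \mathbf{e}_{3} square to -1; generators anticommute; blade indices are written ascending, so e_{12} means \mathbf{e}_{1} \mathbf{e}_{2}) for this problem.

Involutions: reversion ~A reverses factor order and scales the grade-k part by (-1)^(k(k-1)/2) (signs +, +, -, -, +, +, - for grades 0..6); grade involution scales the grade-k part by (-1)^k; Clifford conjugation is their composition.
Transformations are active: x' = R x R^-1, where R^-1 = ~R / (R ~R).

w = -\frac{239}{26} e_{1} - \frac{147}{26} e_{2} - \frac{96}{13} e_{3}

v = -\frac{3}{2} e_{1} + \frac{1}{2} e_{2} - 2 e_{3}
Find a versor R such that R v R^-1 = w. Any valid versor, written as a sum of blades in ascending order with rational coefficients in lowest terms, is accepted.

Reasoning: v^2 = w^2 = -2 since conjugation preserves the quadratic form; R = v + w = -\frac{139}{13} e_{1} - \frac{67}{13} e_{2} - \frac{122}{13} e_{3} is then valid when invertible, keeping its own part and reversing (v - w)/2.
Answer: -\frac{139}{13} e_{1} - \frac{67}{13} e_{2} - \frac{122}{13} e_{3}


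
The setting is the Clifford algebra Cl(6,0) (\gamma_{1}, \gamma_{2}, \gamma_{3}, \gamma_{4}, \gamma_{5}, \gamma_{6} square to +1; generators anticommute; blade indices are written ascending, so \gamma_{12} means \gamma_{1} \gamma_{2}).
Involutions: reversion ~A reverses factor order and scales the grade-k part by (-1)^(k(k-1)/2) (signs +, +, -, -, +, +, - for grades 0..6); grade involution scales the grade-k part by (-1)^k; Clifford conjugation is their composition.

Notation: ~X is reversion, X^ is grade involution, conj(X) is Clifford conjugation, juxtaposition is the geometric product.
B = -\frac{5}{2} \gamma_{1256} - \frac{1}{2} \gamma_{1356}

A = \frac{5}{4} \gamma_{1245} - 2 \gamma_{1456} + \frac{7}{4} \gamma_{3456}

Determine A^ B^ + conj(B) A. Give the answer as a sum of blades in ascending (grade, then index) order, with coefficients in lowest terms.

first term: -\frac{7}{8} \gamma_{14} - 5 \gamma_{24} - \gamma_{34} + \frac{25}{8} \gamma_{46} + \frac{35}{8} \gamma_{1234} + \frac{5}{8} \gamma_{2346}
second term: \frac{7}{8} \gamma_{14} + 5 \gamma_{24} + \gamma_{34} - \frac{25}{8} \gamma_{46} + \frac{35}{8} \gamma_{1234} + \frac{5}{8} \gamma_{2346}
Answer: \frac{35}{4} \gamma_{1234} + \frac{5}{4} \gamma_{2346}


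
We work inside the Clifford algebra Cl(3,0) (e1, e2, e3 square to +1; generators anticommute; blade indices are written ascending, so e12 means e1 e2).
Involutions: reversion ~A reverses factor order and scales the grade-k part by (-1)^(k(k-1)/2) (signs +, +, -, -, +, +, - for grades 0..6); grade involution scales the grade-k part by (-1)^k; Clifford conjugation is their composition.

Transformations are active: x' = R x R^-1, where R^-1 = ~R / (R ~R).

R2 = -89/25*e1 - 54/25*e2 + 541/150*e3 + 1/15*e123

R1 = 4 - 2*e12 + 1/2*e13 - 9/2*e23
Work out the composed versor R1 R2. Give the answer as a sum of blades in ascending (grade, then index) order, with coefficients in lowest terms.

Distribute over the terms of R1 (each basis-blade product reordered to ascending indices, repeated generators contracted through their squares):
(4) R2 = -356/25*e1 - 216/25*e2 + 1082/75*e3 + 4/15*e123
(-2*e12) R2 = 108/25*e1 - 178/25*e2 + 2/15*e3 - 541/75*e123
(1/2*e13) R2 = 541/300*e1 + 1/30*e2 + 89/50*e3 + 27/25*e123
(-9/2*e23) R2 = 3/10*e1 - 1623/100*e2 - 243/25*e3 + 801/50*e123
Summing the partial products and collecting blades:
Answer: -469/60*e1 - 9587/300*e2 + 331/50*e3 + 1523/150*e123


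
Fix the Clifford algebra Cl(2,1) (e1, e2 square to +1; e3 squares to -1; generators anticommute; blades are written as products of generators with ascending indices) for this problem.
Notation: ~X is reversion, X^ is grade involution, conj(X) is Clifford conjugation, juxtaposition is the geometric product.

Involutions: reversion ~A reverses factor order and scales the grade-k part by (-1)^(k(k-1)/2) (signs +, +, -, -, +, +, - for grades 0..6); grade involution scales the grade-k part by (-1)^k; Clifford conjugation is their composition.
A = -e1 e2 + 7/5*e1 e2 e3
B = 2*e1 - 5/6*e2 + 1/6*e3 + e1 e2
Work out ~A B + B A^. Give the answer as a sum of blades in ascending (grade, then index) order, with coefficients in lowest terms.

first term: -1 - 5/6*e1 - 2*e2 + 7/5*e3 + 7/30*e1 e2 - 7/6*e1 e3 - 14/5*e2 e3 + 1/6*e1 e2 e3
second term: 1 - 5/6*e1 - 2*e2 + 7/5*e3 + 7/30*e1 e2 - 7/6*e1 e3 - 14/5*e2 e3 - 1/6*e1 e2 e3
Answer: -5/3*e1 - 4*e2 + 14/5*e3 + 7/15*e1 e2 - 7/3*e1 e3 - 28/5*e2 e3


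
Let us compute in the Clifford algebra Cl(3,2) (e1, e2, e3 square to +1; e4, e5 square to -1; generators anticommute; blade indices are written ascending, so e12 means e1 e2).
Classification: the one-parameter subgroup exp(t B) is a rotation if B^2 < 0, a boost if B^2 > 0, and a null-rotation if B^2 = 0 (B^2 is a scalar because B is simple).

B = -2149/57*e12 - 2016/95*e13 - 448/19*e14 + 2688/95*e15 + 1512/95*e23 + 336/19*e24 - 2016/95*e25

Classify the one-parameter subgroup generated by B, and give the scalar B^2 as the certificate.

B^2 term by term: the squares give (-2149/57)^2*(e12)^2 + (-2016/95)^2*(e13)^2 + (-448/19)^2*(e14)^2 + (2688/95)^2*(e15)^2 + (1512/95)^2*(e23)^2 + (336/19)^2*(e24)^2 + (-2016/95)^2*(e25)^2 = 4618201/3249*(-1) + 4064256/9025*(-1) + 200704/361*(+1) + 7225344/9025*(+1) + 2286144/9025*(-1) + 112896/361*(+1) + 4064256/9025*(+1) = -49/9 (each basis 2-blade squares to minus the product of its generators' squares); cross terms between blades sharing an index anticommute and cancel; the commuting (index-disjoint) pairs give grade-4 terms 2*c*c'*(blade product), which cancel blade by blade — e1234: 1354752/1805 - 1354752/1805 = 0; e1235: -8128512/9025 + 8128512/9025 = 0; e1245: -1806336/1805 + 1806336/1805 = 0 — confirming B is simple. So B^2 = -49/9.
Answer: rotation, certificate B^2 = -49/9. Note: conjugating B changes its blade decomposition but never the scalar B^2 = -49/9, whose sign settles the classification.


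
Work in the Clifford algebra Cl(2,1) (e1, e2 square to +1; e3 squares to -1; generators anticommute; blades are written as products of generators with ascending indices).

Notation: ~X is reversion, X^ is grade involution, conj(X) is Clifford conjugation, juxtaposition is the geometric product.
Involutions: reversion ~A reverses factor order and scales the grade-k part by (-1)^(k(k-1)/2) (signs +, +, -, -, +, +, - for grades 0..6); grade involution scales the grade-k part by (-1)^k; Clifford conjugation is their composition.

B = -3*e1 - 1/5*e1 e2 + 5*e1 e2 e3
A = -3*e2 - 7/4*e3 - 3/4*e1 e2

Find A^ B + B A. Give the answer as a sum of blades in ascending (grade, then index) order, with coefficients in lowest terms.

first term: -3/20 + 3/5*e1 - 9/4*e2 + 15/4*e3 + 1/4*e1 e2 - 39/4*e1 e3 - 7/20*e1 e2 e3
second term: -3/20 + 3/5*e1 + 9/4*e2 + 15/4*e3 + 71/4*e1 e2 + 81/4*e1 e3 + 7/20*e1 e2 e3
Answer: -3/10 + 6/5*e1 + 15/2*e3 + 18*e1 e2 + 21/2*e1 e3


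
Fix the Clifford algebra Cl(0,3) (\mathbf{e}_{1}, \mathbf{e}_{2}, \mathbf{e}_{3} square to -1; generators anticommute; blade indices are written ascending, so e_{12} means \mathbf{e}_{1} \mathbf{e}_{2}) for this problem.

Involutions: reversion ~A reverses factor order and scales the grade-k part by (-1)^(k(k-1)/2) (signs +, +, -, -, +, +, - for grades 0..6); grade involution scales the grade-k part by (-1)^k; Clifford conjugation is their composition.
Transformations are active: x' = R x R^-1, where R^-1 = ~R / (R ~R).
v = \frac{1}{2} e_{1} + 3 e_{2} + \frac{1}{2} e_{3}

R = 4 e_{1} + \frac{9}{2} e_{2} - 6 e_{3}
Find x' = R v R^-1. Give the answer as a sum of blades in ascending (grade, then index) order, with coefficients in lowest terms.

~R = 4 e_{1} + \frac{9}{2} e_{2} - 6 e_{3}, and R ~R = -\frac{289}{4}, so R^-1 = ~R / (-\frac{289}{4}).
R v = -\frac{25}{2} + \frac{39}{4} e_{12} + 5 e_{13} + \frac{81}{4} e_{23}
Answer: \frac{511}{578} e_{1} - \frac{417}{289} e_{2} - \frac{1489}{578} e_{3}


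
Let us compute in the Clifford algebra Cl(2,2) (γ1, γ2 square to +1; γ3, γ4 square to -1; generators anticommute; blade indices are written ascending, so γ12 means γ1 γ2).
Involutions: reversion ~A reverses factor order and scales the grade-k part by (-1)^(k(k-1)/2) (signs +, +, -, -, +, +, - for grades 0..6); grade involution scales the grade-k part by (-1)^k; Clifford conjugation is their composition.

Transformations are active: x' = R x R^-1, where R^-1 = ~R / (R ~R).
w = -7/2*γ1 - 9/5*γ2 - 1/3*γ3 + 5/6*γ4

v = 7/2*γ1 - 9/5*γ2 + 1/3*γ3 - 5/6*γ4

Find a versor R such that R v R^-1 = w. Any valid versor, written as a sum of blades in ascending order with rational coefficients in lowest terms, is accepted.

A norm check does it: q(v) = q(w) = 3304/225, hence R = v + w = -18/5*γ2 realises the map — parallel part kept, (v - w)/2 negated, v carried to w.
Answer: -18/5*γ2
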